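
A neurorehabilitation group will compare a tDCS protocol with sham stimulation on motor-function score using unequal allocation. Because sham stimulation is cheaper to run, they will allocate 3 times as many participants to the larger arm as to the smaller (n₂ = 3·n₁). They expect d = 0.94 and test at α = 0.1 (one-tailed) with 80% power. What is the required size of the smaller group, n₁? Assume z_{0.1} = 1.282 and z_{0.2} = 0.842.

n₁ = 7

With allocation ratio k = n₂/n₁ = 3, Var(x̄₁−x̄₂) = σ²(1/n₁ + 1/(k·n₁)) = σ²·(k+1)/(k·n₁).
So n₁ = (1 + 1/k)·((z_{α} + z_β)/d)² = 1.333 × (2.124/0.94)².
n₁ = 1.333 × 5.11 = 6.8.
Round up: n₁ = 7, giving n₂ = 3 × 7 = 21.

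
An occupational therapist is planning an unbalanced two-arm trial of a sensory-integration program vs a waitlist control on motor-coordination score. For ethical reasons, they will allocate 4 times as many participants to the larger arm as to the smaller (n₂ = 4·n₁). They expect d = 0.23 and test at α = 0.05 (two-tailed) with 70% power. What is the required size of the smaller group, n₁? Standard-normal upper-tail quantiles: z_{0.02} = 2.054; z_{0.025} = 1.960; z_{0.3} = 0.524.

With allocation ratio k = n₂/n₁ = 4, Var(x̄₁−x̄₂) = σ²(1/n₁ + 1/(k·n₁)) = σ²·(k+1)/(k·n₁).
So n₁ = (1 + 1/k)·((z_{α/2} + z_β)/d)² = 1.250 × (2.484/0.23)².
n₁ = 1.250 × 116.64 = 145.8.
Round up: n₁ = 146, giving n₂ = 4 × 146 = 584.

n₁ = 146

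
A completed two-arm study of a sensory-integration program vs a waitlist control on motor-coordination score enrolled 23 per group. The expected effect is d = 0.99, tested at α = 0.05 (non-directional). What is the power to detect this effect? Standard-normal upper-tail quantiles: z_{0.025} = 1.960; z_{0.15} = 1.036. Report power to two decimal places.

For two equal groups, power = Φ(d·√(n/2) − z_{α/2}).
d·√(n/2) = 0.99 × √(23/2) = 0.99 × 3.391 = 3.357.
z_β = 3.357 − 1.960 = 1.397.
Power = Φ(1.397) = 0.919.

power ≈ 0.92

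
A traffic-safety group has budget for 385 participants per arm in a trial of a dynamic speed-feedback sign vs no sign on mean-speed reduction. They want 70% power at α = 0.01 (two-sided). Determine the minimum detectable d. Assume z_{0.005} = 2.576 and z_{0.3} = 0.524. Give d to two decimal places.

d_min ≈ 0.22

For two independent groups of n = 385 each: d_min = (z_{α/2} + z_β)·√(2/n).
z-sum = 2.576 + 0.524 = 3.100.
d_min = 3.100 × √(2/385) = 3.100 × 0.0721 = 0.223.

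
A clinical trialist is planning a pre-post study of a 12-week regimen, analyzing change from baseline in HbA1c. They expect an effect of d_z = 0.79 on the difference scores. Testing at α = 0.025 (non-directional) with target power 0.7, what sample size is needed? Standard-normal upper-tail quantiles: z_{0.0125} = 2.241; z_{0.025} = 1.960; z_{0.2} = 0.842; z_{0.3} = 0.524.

n = 13 pairs

For a paired (one-sample on differences) test: n = ((z_{α/2} + z_β) / d)².
z_{α/2} + z_β = 2.241 + 0.524 = 2.765.
n = (2.765 / 0.79)² = 3.500² = 12.25.
Round up.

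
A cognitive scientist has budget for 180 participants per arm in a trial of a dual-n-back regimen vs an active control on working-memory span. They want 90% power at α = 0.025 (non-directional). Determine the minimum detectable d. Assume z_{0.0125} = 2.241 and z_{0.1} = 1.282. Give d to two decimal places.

For two independent groups of n = 180 each: d_min = (z_{α/2} + z_β)·√(2/n).
z-sum = 2.241 + 1.282 = 3.523.
d_min = 3.523 × √(2/180) = 3.523 × 0.1054 = 0.371.

d_min ≈ 0.37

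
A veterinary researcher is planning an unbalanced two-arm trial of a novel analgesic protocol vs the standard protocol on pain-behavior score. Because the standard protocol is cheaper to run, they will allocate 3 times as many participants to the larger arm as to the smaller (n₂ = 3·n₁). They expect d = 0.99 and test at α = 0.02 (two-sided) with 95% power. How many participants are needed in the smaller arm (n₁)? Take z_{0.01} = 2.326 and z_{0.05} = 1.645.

n₁ = 22

With allocation ratio k = n₂/n₁ = 3, Var(x̄₁−x̄₂) = σ²(1/n₁ + 1/(k·n₁)) = σ²·(k+1)/(k·n₁).
So n₁ = (1 + 1/k)·((z_{α/2} + z_β)/d)² = 1.333 × (3.971/0.99)².
n₁ = 1.333 × 16.09 = 21.5.
Round up: n₁ = 22, giving n₂ = 3 × 22 = 66.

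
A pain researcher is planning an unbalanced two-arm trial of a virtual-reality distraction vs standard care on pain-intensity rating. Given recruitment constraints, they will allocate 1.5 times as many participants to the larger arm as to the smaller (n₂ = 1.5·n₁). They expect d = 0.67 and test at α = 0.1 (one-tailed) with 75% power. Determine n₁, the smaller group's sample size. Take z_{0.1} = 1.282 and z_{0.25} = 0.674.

n₁ = 15

With allocation ratio k = n₂/n₁ = 1.5, Var(x̄₁−x̄₂) = σ²(1/n₁ + 1/(k·n₁)) = σ²·(k+1)/(k·n₁).
So n₁ = (1 + 1/k)·((z_{α} + z_β)/d)² = 1.667 × (1.956/0.67)².
n₁ = 1.667 × 8.52 = 14.2.
Round up: n₁ = 15, giving n₂ = ⌈1.5 × 15⌉ = ⌈22.5⌉ = 23.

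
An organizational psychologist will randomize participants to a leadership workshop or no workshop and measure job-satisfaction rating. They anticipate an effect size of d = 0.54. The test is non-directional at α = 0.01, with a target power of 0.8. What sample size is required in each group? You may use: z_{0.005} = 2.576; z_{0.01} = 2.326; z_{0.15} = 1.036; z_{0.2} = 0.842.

n = 81 per group

For two independent groups with equal n: n = 2·((z_{α/2} + z_β) / d)².
z_{α/2} + z_β = 2.576 + 0.842 = 3.418.
n = 2 × (3.418 / 0.54)² = 2 × 6.330² = 2 × 40.06 = 80.1.
Round up to the next whole participant.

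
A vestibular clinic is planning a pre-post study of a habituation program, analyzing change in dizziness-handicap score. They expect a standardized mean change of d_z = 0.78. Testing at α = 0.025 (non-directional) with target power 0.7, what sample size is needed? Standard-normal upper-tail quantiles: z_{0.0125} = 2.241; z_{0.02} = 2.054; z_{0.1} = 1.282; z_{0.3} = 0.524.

For a paired (one-sample on differences) test: n = ((z_{α/2} + z_β) / d)².
z_{α/2} + z_β = 2.241 + 0.524 = 2.765.
n = (2.765 / 0.78)² = 3.545² = 12.57.
Round up.

n = 13 pairs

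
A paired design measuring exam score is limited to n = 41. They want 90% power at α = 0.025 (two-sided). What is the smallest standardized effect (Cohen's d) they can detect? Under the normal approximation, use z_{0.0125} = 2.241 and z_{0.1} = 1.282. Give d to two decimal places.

For a single sample (or paired design) of n = 41: d_min = (z_{α/2} + z_β)/√n.
z-sum = 2.241 + 1.282 = 3.523.
d_min = 3.523 / √41 = 3.523 / 6.403 = 0.550.

d_min ≈ 0.55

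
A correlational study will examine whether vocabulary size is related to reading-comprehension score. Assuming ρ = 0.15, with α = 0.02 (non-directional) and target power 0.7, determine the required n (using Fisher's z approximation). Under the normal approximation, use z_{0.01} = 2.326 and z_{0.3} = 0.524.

n = 359

Fisher's z: C = ½·ln((1+r)/(1−r)) = ½·ln(1.3529) = 0.1511.
n = ((z_{α/2} + z_β)/C)² + 3.
(2.326 + 0.524) / 0.1511 = 2.850 / 0.1511 = 18.862.
n = 18.862² + 3 = 355.76 + 3 = 358.8.
Round up.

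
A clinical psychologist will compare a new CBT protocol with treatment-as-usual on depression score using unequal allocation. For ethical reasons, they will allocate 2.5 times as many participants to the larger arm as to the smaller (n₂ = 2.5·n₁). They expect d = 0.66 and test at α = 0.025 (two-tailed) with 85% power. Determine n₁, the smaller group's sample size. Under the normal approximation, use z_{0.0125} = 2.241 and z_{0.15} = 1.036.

With allocation ratio k = n₂/n₁ = 2.5, Var(x̄₁−x̄₂) = σ²(1/n₁ + 1/(k·n₁)) = σ²·(k+1)/(k·n₁).
So n₁ = (1 + 1/k)·((z_{α/2} + z_β)/d)² = 1.400 × (3.277/0.66)².
n₁ = 1.400 × 24.65 = 34.5.
Round up: n₁ = 35, giving n₂ = ⌈2.5 × 35⌉ = ⌈87.5⌉ = 88.

n₁ = 35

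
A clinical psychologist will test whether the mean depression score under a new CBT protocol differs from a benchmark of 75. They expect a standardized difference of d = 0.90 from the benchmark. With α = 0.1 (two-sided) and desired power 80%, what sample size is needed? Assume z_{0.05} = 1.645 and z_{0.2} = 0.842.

For a one-sample test: n = ((z_{α/2} + z_β) / d)².
z_{α/2} + z_β = 1.645 + 0.842 = 2.487.
n = (2.487 / 0.90)² = 2.763² = 7.64.
Round up.

n = 8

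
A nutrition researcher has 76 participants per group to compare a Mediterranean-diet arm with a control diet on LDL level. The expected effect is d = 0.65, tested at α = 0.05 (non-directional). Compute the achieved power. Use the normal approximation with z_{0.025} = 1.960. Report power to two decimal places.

For two equal groups, power = Φ(d·√(n/2) − z_{α/2}).
d·√(n/2) = 0.65 × √(76/2) = 0.65 × 6.164 = 4.007.
z_β = 4.007 − 1.960 = 2.047.
Power = Φ(2.047) = 0.980.

power ≈ 0.98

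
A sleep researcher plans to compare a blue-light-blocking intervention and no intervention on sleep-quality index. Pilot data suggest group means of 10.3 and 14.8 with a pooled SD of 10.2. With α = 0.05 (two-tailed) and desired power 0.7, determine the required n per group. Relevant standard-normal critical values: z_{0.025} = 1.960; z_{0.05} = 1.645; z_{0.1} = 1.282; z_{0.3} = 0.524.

Cohen's d = |M₁ − M₂| / SD_pooled = |10.3 − 14.8| / 10.2 = 4.5 / 10.2 = 0.441.
For two independent groups with equal n: n = 2·((z_{α/2} + z_β) / d)².
z_{α/2} + z_β = 1.960 + 0.524 = 2.484.
n = 2 × (2.484 / 0.441)² = 2 × 5.633² = 2 × 31.73 = 63.5.
Round up to the next whole participant.

n = 64 per group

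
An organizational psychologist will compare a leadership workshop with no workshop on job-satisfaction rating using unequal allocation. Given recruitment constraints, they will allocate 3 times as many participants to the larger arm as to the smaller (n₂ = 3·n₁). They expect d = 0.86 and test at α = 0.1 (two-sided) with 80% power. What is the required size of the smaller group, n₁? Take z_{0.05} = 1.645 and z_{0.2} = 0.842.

n₁ = 12

With allocation ratio k = n₂/n₁ = 3, Var(x̄₁−x̄₂) = σ²(1/n₁ + 1/(k·n₁)) = σ²·(k+1)/(k·n₁).
So n₁ = (1 + 1/k)·((z_{α/2} + z_β)/d)² = 1.333 × (2.487/0.86)².
n₁ = 1.333 × 8.36 = 11.2.
Round up: n₁ = 12, giving n₂ = 3 × 12 = 36.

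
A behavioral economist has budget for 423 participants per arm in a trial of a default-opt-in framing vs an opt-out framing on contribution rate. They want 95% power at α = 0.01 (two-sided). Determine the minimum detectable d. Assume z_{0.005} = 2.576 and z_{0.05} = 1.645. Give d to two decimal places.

d_min ≈ 0.29

For two independent groups of n = 423 each: d_min = (z_{α/2} + z_β)·√(2/n).
z-sum = 2.576 + 1.645 = 4.221.
d_min = 4.221 × √(2/423) = 4.221 × 0.0688 = 0.290.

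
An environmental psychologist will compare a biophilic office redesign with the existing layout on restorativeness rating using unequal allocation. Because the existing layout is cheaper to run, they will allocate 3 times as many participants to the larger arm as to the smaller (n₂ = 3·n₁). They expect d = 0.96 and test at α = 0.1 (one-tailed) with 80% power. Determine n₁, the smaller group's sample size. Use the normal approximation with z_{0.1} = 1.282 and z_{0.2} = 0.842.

With allocation ratio k = n₂/n₁ = 3, Var(x̄₁−x̄₂) = σ²(1/n₁ + 1/(k·n₁)) = σ²·(k+1)/(k·n₁).
So n₁ = (1 + 1/k)·((z_{α} + z_β)/d)² = 1.333 × (2.124/0.96)².
n₁ = 1.333 × 4.90 = 6.5.
Round up: n₁ = 7, giving n₂ = 3 × 7 = 21.

n₁ = 7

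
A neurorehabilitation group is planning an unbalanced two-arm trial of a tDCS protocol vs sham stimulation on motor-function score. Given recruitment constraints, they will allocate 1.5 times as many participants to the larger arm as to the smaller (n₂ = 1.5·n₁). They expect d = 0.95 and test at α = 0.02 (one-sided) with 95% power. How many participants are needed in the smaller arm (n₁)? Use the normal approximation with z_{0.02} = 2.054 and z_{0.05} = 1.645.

With allocation ratio k = n₂/n₁ = 1.5, Var(x̄₁−x̄₂) = σ²(1/n₁ + 1/(k·n₁)) = σ²·(k+1)/(k·n₁).
So n₁ = (1 + 1/k)·((z_{α} + z_β)/d)² = 1.667 × (3.699/0.95)².
n₁ = 1.667 × 15.16 = 25.3.
Round up: n₁ = 26, giving n₂ = 1.5 × 26 = 39.

n₁ = 26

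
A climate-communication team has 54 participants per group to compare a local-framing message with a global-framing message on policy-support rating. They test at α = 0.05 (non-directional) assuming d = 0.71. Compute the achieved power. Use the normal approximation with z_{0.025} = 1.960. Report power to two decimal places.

power ≈ 0.96

For two equal groups, power = Φ(d·√(n/2) − z_{α/2}).
d·√(n/2) = 0.71 × √(54/2) = 0.71 × 5.196 = 3.689.
z_β = 3.689 − 1.960 = 1.729.
Power = Φ(1.729) = 0.958.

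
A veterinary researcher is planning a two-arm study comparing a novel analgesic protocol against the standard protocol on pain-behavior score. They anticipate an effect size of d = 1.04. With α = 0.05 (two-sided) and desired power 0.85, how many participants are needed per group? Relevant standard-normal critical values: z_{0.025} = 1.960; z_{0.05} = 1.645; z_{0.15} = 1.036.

n = 17 per group

For two independent groups with equal n: n = 2·((z_{α/2} + z_β) / d)².
z_{α/2} + z_β = 1.960 + 1.036 = 2.996.
n = 2 × (2.996 / 1.04)² = 2 × 2.881² = 2 × 8.30 = 16.6.
Round up to the next whole participant.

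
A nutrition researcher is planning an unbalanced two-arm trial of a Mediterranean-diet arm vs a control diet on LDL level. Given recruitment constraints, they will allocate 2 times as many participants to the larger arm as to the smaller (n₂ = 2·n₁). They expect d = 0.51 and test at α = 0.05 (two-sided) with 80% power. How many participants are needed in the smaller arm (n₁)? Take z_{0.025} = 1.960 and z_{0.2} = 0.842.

n₁ = 46

With allocation ratio k = n₂/n₁ = 2, Var(x̄₁−x̄₂) = σ²(1/n₁ + 1/(k·n₁)) = σ²·(k+1)/(k·n₁).
So n₁ = (1 + 1/k)·((z_{α/2} + z_β)/d)² = 1.500 × (2.802/0.51)².
n₁ = 1.500 × 30.19 = 45.3.
Round up: n₁ = 46, giving n₂ = 2 × 46 = 92.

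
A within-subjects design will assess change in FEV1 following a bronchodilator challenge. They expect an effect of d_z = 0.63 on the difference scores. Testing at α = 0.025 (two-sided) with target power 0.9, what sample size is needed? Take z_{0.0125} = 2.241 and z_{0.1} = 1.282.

n = 32 pairs

For a paired (one-sample on differences) test: n = ((z_{α/2} + z_β) / d)².
z_{α/2} + z_β = 2.241 + 1.282 = 3.523.
n = (3.523 / 0.63)² = 5.592² = 31.27.
Round up.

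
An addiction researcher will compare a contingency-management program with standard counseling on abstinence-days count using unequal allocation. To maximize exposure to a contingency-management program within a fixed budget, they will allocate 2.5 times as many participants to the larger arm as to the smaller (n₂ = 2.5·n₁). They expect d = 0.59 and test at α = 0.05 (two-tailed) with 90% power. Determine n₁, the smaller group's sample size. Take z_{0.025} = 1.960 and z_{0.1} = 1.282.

With allocation ratio k = n₂/n₁ = 2.5, Var(x̄₁−x̄₂) = σ²(1/n₁ + 1/(k·n₁)) = σ²·(k+1)/(k·n₁).
So n₁ = (1 + 1/k)·((z_{α/2} + z_β)/d)² = 1.400 × (3.242/0.59)².
n₁ = 1.400 × 30.19 = 42.3.
Round up: n₁ = 43, giving n₂ = ⌈2.5 × 43⌉ = ⌈107.5⌉ = 108.

n₁ = 43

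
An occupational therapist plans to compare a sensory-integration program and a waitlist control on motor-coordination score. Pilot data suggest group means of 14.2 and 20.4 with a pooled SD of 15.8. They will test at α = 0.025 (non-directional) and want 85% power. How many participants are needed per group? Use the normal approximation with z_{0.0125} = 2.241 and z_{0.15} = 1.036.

n = 140 per group

Cohen's d = |M₁ − M₂| / SD_pooled = |14.2 − 20.4| / 15.8 = 6.2 / 15.8 = 0.392.
For two independent groups with equal n: n = 2·((z_{α/2} + z_β) / d)².
z_{α/2} + z_β = 2.241 + 1.036 = 3.277.
n = 2 × (3.277 / 0.392)² = 2 × 8.360² = 2 × 69.88 = 139.8.
Round up to the next whole participant.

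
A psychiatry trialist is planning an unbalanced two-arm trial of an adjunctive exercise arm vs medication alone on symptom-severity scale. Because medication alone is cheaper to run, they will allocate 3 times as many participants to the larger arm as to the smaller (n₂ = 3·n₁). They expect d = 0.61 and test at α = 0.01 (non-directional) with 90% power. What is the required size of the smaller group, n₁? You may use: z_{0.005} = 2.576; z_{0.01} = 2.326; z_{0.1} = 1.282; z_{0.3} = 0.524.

n₁ = 54

With allocation ratio k = n₂/n₁ = 3, Var(x̄₁−x̄₂) = σ²(1/n₁ + 1/(k·n₁)) = σ²·(k+1)/(k·n₁).
So n₁ = (1 + 1/k)·((z_{α/2} + z_β)/d)² = 1.333 × (3.858/0.61)².
n₁ = 1.333 × 40.00 = 53.3.
Round up: n₁ = 54, giving n₂ = 3 × 54 = 162.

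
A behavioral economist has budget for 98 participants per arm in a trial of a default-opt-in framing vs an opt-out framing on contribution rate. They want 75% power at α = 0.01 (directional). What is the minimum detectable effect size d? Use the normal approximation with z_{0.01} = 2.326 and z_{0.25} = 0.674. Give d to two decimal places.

d_min ≈ 0.43

For two independent groups of n = 98 each: d_min = (z_{α} + z_β)·√(2/n).
z-sum = 2.326 + 0.674 = 3.000.
d_min = 3.000 × √(2/98) = 3.000 × 0.1429 = 0.429.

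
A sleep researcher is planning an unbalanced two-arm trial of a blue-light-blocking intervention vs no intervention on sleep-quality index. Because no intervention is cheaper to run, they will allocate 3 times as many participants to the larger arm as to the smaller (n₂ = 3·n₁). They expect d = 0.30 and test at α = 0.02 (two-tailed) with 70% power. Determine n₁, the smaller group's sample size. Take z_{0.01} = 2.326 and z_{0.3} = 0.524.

With allocation ratio k = n₂/n₁ = 3, Var(x̄₁−x̄₂) = σ²(1/n₁ + 1/(k·n₁)) = σ²·(k+1)/(k·n₁).
So n₁ = (1 + 1/k)·((z_{α/2} + z_β)/d)² = 1.333 × (2.850/0.30)².
n₁ = 1.333 × 90.25 = 120.3.
Round up: n₁ = 121, giving n₂ = 3 × 121 = 363.

n₁ = 121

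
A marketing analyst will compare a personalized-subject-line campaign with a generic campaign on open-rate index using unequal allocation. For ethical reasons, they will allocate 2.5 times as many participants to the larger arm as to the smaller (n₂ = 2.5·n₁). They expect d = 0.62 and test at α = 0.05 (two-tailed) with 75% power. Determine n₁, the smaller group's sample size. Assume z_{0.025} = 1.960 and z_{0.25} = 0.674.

n₁ = 26

With allocation ratio k = n₂/n₁ = 2.5, Var(x̄₁−x̄₂) = σ²(1/n₁ + 1/(k·n₁)) = σ²·(k+1)/(k·n₁).
So n₁ = (1 + 1/k)·((z_{α/2} + z_β)/d)² = 1.400 × (2.634/0.62)².
n₁ = 1.400 × 18.05 = 25.3.
Round up: n₁ = 26, giving n₂ = 2.5 × 26 = 65.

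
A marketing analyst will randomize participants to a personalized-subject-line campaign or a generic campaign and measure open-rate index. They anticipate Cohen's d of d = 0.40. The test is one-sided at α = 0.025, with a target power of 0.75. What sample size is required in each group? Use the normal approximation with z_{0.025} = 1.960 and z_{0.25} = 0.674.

n = 87 per group

For two independent groups with equal n: n = 2·((z_{α} + z_β) / d)².
z_{α} + z_β = 1.960 + 0.674 = 2.634.
n = 2 × (2.634 / 0.40)² = 2 × 6.585² = 2 × 43.36 = 86.7.
Round up to the next whole participant.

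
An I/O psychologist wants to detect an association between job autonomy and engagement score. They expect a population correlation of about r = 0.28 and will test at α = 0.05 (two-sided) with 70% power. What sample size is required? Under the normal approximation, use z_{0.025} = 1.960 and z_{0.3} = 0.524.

n = 78

Fisher's z: C = ½·ln((1+r)/(1−r)) = ½·ln(1.7778) = 0.2877.
n = ((z_{α/2} + z_β)/C)² + 3.
(1.960 + 0.524) / 0.2877 = 2.484 / 0.2877 = 8.634.
n = 8.634² + 3 = 74.55 + 3 = 77.5.
Round up.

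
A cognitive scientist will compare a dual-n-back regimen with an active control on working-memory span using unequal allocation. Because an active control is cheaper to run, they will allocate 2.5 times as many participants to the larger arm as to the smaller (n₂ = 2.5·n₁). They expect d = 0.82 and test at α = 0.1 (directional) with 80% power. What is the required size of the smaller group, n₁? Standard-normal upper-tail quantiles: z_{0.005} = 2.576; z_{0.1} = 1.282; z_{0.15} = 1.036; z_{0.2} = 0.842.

n₁ = 10

With allocation ratio k = n₂/n₁ = 2.5, Var(x̄₁−x̄₂) = σ²(1/n₁ + 1/(k·n₁)) = σ²·(k+1)/(k·n₁).
So n₁ = (1 + 1/k)·((z_{α} + z_β)/d)² = 1.400 × (2.124/0.82)².
n₁ = 1.400 × 6.71 = 9.4.
Round up: n₁ = 10, giving n₂ = 2.5 × 10 = 25.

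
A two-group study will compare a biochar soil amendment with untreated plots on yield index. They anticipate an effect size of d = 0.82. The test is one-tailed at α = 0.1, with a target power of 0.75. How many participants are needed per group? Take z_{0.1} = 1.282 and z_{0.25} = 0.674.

For two independent groups with equal n: n = 2·((z_{α} + z_β) / d)².
z_{α} + z_β = 1.282 + 0.674 = 1.956.
n = 2 × (1.956 / 0.82)² = 2 × 2.385² = 2 × 5.69 = 11.4.
Round up to the next whole participant.

n = 12 per group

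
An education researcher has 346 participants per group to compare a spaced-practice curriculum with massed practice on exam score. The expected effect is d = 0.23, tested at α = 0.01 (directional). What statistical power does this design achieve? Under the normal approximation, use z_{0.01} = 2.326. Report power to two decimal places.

power ≈ 0.76

For two equal groups, power = Φ(d·√(n/2) − z_{α}).
d·√(n/2) = 0.23 × √(346/2) = 0.23 × 13.153 = 3.025.
z_β = 3.025 − 2.326 = 0.699.
Power = Φ(0.699) = 0.758.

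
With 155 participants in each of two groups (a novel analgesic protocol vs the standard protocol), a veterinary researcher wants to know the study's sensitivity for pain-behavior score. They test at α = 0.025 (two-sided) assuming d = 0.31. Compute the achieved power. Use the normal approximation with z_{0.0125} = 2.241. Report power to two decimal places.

For two equal groups, power = Φ(d·√(n/2) − z_{α/2}).
d·√(n/2) = 0.31 × √(155/2) = 0.31 × 8.803 = 2.729.
z_β = 2.729 − 2.241 = 0.488.
Power = Φ(0.488) = 0.687.

power ≈ 0.69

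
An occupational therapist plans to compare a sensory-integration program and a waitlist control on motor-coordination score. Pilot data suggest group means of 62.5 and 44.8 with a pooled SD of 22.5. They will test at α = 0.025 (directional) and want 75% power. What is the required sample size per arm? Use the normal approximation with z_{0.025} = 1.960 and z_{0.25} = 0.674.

Cohen's d = |M₁ − M₂| / SD_pooled = |62.5 − 44.8| / 22.5 = 17.7 / 22.5 = 0.787.
For two independent groups with equal n: n = 2·((z_{α} + z_β) / d)².
z_{α} + z_β = 1.960 + 0.674 = 2.634.
n = 2 × (2.634 / 0.787)² = 2 × 3.347² = 2 × 11.20 = 22.4.
Round up to the next whole participant.

n = 23 per group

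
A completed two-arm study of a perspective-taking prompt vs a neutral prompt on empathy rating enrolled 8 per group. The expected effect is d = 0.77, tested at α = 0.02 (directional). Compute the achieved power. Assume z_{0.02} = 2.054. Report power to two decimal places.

power ≈ 0.30

For two equal groups, power = Φ(d·√(n/2) − z_{α}).
d·√(n/2) = 0.77 × √(8/2) = 0.77 × 2.000 = 1.540.
z_β = 1.540 − 2.054 = -0.514.
Power = Φ(-0.514) = 0.304.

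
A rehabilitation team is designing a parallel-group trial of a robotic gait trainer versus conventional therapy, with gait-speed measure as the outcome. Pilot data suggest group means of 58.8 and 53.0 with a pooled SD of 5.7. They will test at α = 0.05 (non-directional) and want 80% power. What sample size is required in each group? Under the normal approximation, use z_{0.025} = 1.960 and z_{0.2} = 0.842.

Cohen's d = |M₁ − M₂| / SD_pooled = |58.8 − 53.0| / 5.7 = 5.8 / 5.7 = 1.018.
For two independent groups with equal n: n = 2·((z_{α/2} + z_β) / d)².
z_{α/2} + z_β = 1.960 + 0.842 = 2.802.
n = 2 × (2.802 / 1.018)² = 2 × 2.752² = 2 × 7.58 = 15.2.
Round up to the next whole participant.

n = 16 per group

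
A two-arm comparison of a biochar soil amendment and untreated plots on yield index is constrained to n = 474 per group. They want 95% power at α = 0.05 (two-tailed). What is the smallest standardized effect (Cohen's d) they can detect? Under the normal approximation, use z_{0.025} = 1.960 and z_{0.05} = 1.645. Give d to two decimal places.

For two independent groups of n = 474 each: d_min = (z_{α/2} + z_β)·√(2/n).
z-sum = 1.960 + 1.645 = 3.605.
d_min = 3.605 × √(2/474) = 3.605 × 0.0650 = 0.234.

d_min ≈ 0.23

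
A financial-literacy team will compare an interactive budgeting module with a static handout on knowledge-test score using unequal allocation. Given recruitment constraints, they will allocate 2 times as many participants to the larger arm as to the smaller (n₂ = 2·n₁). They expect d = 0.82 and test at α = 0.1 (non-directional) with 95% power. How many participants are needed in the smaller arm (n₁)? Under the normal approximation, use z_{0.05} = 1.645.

n₁ = 25

With allocation ratio k = n₂/n₁ = 2, Var(x̄₁−x̄₂) = σ²(1/n₁ + 1/(k·n₁)) = σ²·(k+1)/(k·n₁).
So n₁ = (1 + 1/k)·((z_{α/2} + z_β)/d)² = 1.500 × (3.290/0.82)².
n₁ = 1.500 × 16.10 = 24.1.
Round up: n₁ = 25, giving n₂ = 2 × 25 = 50.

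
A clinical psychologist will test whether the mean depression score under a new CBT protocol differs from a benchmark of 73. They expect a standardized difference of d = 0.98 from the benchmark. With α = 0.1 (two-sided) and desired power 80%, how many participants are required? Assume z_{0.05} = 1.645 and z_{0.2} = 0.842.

n = 7

For a one-sample test: n = ((z_{α/2} + z_β) / d)².
z_{α/2} + z_β = 1.645 + 0.842 = 2.487.
n = (2.487 / 0.98)² = 2.538² = 6.44.
Round up.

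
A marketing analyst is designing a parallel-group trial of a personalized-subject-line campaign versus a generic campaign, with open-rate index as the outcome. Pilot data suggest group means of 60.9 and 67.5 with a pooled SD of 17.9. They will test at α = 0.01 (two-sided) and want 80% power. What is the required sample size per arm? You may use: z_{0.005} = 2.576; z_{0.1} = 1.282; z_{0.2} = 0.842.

n = 172 per group

Cohen's d = |M₁ − M₂| / SD_pooled = |60.9 − 67.5| / 17.9 = 6.6 / 17.9 = 0.369.
For two independent groups with equal n: n = 2·((z_{α/2} + z_β) / d)².
z_{α/2} + z_β = 2.576 + 0.842 = 3.418.
n = 2 × (3.418 / 0.369)² = 2 × 9.263² = 2 × 85.80 = 171.6.
Round up to the next whole participant.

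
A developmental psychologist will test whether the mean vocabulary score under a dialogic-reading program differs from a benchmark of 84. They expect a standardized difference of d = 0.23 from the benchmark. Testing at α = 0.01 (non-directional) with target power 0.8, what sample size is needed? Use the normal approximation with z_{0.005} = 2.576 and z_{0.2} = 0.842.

n = 221

For a one-sample test: n = ((z_{α/2} + z_β) / d)².
z_{α/2} + z_β = 2.576 + 0.842 = 3.418.
n = (3.418 / 0.23)² = 14.861² = 220.85.
Round up.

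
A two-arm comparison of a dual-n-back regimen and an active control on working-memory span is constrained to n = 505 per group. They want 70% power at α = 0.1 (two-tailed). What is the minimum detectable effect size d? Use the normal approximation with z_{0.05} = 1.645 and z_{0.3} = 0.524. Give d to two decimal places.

d_min ≈ 0.14

For two independent groups of n = 505 each: d_min = (z_{α/2} + z_β)·√(2/n).
z-sum = 1.645 + 0.524 = 2.169.
d_min = 2.169 × √(2/505) = 2.169 × 0.0629 = 0.136.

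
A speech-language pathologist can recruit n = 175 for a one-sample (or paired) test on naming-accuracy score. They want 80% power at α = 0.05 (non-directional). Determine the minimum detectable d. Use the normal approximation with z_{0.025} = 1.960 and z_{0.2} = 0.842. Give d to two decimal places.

For a single sample (or paired design) of n = 175: d_min = (z_{α/2} + z_β)/√n.
z-sum = 1.960 + 0.842 = 2.802.
d_min = 2.802 / √175 = 2.802 / 13.229 = 0.212.

d_min ≈ 0.21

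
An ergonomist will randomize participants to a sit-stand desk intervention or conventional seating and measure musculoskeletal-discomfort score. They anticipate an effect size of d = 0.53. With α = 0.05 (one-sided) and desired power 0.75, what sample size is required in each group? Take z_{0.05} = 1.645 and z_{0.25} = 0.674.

For two independent groups with equal n: n = 2·((z_{α} + z_β) / d)².
z_{α} + z_β = 1.645 + 0.674 = 2.319.
n = 2 × (2.319 / 0.53)² = 2 × 4.375² = 2 × 19.14 = 38.3.
Round up to the next whole participant.

n = 39 per group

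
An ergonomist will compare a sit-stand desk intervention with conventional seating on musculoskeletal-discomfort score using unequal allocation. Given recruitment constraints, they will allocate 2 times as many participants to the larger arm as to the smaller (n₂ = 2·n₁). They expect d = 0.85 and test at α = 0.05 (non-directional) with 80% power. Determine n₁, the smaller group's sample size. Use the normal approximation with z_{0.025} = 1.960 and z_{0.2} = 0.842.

With allocation ratio k = n₂/n₁ = 2, Var(x̄₁−x̄₂) = σ²(1/n₁ + 1/(k·n₁)) = σ²·(k+1)/(k·n₁).
So n₁ = (1 + 1/k)·((z_{α/2} + z_β)/d)² = 1.500 × (2.802/0.85)².
n₁ = 1.500 × 10.87 = 16.3.
Round up: n₁ = 17, giving n₂ = 2 × 17 = 34.

n₁ = 17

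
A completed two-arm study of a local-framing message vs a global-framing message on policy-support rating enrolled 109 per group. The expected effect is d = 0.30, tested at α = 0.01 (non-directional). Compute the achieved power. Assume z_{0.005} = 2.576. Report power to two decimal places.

power ≈ 0.36

For two equal groups, power = Φ(d·√(n/2) − z_{α/2}).
d·√(n/2) = 0.30 × √(109/2) = 0.30 × 7.382 = 2.215.
z_β = 2.215 − 2.576 = -0.361.
Power = Φ(-0.361) = 0.359.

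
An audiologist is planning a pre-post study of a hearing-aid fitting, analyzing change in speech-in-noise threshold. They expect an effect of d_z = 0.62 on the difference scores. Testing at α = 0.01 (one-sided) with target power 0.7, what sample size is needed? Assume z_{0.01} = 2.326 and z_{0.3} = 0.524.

For a paired (one-sample on differences) test: n = ((z_{α} + z_β) / d)².
z_{α} + z_β = 2.326 + 0.524 = 2.850.
n = (2.850 / 0.62)² = 4.597² = 21.13.
Round up.

n = 22 pairs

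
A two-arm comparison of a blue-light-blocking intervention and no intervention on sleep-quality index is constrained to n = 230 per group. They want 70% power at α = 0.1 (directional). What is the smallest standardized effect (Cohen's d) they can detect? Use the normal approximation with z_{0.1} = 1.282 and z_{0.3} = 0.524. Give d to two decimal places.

For two independent groups of n = 230 each: d_min = (z_{α} + z_β)·√(2/n).
z-sum = 1.282 + 0.524 = 1.806.
d_min = 1.806 × √(2/230) = 1.806 × 0.0933 = 0.168.

d_min ≈ 0.17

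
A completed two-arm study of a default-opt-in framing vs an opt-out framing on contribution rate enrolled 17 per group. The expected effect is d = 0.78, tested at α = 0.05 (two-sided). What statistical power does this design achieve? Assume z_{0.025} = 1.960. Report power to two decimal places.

For two equal groups, power = Φ(d·√(n/2) − z_{α/2}).
d·√(n/2) = 0.78 × √(17/2) = 0.78 × 2.915 = 2.274.
z_β = 2.274 − 1.960 = 0.314.
Power = Φ(0.314) = 0.623.

power ≈ 0.62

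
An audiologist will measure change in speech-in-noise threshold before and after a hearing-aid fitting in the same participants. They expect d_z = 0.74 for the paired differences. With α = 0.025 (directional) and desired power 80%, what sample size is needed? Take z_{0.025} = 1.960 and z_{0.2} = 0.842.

n = 15 pairs

For a paired (one-sample on differences) test: n = ((z_{α} + z_β) / d)².
z_{α} + z_β = 1.960 + 0.842 = 2.802.
n = (2.802 / 0.74)² = 3.786² = 14.34.
Round up.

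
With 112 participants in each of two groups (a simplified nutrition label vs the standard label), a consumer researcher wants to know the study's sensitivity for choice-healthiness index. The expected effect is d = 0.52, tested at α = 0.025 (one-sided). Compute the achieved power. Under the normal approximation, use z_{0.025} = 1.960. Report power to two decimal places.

For two equal groups, power = Φ(d·√(n/2) − z_{α}).
d·√(n/2) = 0.52 × √(112/2) = 0.52 × 7.483 = 3.891.
z_β = 3.891 − 1.960 = 1.931.
Power = Φ(1.931) = 0.973.

power ≈ 0.97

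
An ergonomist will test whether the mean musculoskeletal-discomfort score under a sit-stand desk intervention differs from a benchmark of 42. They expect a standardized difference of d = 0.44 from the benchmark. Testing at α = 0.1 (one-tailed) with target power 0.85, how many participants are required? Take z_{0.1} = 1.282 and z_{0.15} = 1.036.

For a one-sample test: n = ((z_{α} + z_β) / d)².
z_{α} + z_β = 1.282 + 1.036 = 2.318.
n = (2.318 / 0.44)² = 5.268² = 27.75.
Round up.

n = 28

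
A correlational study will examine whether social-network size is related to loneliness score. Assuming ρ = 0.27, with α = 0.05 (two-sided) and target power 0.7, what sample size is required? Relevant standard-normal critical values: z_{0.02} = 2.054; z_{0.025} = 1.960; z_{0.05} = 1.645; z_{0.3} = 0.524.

Fisher's z: C = ½·ln((1+r)/(1−r)) = ½·ln(1.7397) = 0.2769.
n = ((z_{α/2} + z_β)/C)² + 3.
(1.960 + 0.524) / 0.2769 = 2.484 / 0.2769 = 8.971.
n = 8.971² + 3 = 80.47 + 3 = 83.5.
Round up.

n = 84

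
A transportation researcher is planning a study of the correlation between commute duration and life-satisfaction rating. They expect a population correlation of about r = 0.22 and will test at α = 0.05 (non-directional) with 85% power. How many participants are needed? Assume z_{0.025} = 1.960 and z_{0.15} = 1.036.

Fisher's z: C = ½·ln((1+r)/(1−r)) = ½·ln(1.5641) = 0.2237.
n = ((z_{α/2} + z_β)/C)² + 3.
(1.960 + 1.036) / 0.2237 = 2.996 / 0.2237 = 13.393.
n = 13.393² + 3 = 179.37 + 3 = 182.4.
Round up.

n = 183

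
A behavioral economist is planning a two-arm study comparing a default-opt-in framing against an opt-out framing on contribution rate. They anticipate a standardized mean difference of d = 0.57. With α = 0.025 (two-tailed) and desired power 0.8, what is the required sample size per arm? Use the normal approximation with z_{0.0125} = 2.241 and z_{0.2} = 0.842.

n = 59 per group

For two independent groups with equal n: n = 2·((z_{α/2} + z_β) / d)².
z_{α/2} + z_β = 2.241 + 0.842 = 3.083.
n = 2 × (3.083 / 0.57)² = 2 × 5.409² = 2 × 29.25 = 58.5.
Round up to the next whole participant.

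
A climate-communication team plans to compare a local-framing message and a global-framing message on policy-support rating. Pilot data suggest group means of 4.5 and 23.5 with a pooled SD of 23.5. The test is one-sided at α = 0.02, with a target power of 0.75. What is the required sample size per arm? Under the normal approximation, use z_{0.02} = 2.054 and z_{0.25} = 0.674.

n = 23 per group

Cohen's d = |M₁ − M₂| / SD_pooled = |4.5 − 23.5| / 23.5 = 19.0 / 23.5 = 0.809.
For two independent groups with equal n: n = 2·((z_{α} + z_β) / d)².
z_{α} + z_β = 2.054 + 0.674 = 2.728.
n = 2 × (2.728 / 0.809)² = 2 × 3.372² = 2 × 11.37 = 22.7.
Round up to the next whole participant.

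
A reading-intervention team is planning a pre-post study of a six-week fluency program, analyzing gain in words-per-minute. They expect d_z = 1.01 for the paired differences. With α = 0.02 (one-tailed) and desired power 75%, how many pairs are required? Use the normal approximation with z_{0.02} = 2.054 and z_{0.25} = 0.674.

n = 8 pairs

For a paired (one-sample on differences) test: n = ((z_{α} + z_β) / d)².
z_{α} + z_β = 2.054 + 0.674 = 2.728.
n = (2.728 / 1.01)² = 2.701² = 7.30.
Round up.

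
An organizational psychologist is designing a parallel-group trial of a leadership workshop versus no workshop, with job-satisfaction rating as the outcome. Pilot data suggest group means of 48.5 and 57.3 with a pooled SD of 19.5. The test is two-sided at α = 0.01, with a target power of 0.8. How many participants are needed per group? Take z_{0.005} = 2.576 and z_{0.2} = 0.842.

Cohen's d = |M₁ − M₂| / SD_pooled = |48.5 − 57.3| / 19.5 = 8.8 / 19.5 = 0.451.
For two independent groups with equal n: n = 2·((z_{α/2} + z_β) / d)².
z_{α/2} + z_β = 2.576 + 0.842 = 3.418.
n = 2 × (3.418 / 0.451)² = 2 × 7.579² = 2 × 57.44 = 114.9.
Round up to the next whole participant.

n = 115 per group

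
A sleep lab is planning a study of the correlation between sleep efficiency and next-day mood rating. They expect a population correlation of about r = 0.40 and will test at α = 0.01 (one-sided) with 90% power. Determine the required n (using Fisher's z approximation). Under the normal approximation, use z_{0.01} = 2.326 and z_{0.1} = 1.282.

n = 76

Fisher's z: C = ½·ln((1+r)/(1−r)) = ½·ln(2.3333) = 0.4236.
n = ((z_{α} + z_β)/C)² + 3.
(2.326 + 1.282) / 0.4236 = 3.608 / 0.4236 = 8.517.
n = 8.517² + 3 = 72.55 + 3 = 75.5.
Round up.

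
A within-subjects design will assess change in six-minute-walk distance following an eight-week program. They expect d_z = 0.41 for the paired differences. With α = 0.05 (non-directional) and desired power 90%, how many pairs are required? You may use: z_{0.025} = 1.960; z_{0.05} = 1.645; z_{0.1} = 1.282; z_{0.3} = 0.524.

n = 63 pairs

For a paired (one-sample on differences) test: n = ((z_{α/2} + z_β) / d)².
z_{α/2} + z_β = 1.960 + 1.282 = 3.242.
n = (3.242 / 0.41)² = 7.907² = 62.53.
Round up.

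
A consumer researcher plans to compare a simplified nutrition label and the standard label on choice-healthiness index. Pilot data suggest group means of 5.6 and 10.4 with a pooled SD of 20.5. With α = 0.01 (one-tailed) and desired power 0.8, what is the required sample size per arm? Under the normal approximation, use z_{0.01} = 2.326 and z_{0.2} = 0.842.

n = 367 per group

Cohen's d = |M₁ − M₂| / SD_pooled = |5.6 − 10.4| / 20.5 = 4.8 / 20.5 = 0.234.
For two independent groups with equal n: n = 2·((z_{α} + z_β) / d)².
z_{α} + z_β = 2.326 + 0.842 = 3.168.
n = 2 × (3.168 / 0.234)² = 2 × 13.538² = 2 × 183.29 = 366.6.
Round up to the next whole participant.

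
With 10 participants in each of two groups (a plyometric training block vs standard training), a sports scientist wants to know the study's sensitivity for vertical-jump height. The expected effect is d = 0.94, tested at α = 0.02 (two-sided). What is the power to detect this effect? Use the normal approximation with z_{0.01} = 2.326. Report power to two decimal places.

power ≈ 0.41

For two equal groups, power = Φ(d·√(n/2) − z_{α/2}).
d·√(n/2) = 0.94 × √(10/2) = 0.94 × 2.236 = 2.102.
z_β = 2.102 − 2.326 = -0.224.
Power = Φ(-0.224) = 0.411.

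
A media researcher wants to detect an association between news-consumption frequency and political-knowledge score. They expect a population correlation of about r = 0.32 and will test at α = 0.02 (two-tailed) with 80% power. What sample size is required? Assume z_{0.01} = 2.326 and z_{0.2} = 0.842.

Fisher's z: C = ½·ln((1+r)/(1−r)) = ½·ln(1.9412) = 0.3316.
n = ((z_{α/2} + z_β)/C)² + 3.
(2.326 + 0.842) / 0.3316 = 3.168 / 0.3316 = 9.554.
n = 9.554² + 3 = 91.27 + 3 = 94.3.
Round up.

n = 95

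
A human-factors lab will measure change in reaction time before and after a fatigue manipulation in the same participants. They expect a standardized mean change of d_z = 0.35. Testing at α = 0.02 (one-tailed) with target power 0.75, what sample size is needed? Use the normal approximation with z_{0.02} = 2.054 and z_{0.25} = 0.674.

n = 61 pairs

For a paired (one-sample on differences) test: n = ((z_{α} + z_β) / d)².
z_{α} + z_β = 2.054 + 0.674 = 2.728.
n = (2.728 / 0.35)² = 7.794² = 60.75.
Round up.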